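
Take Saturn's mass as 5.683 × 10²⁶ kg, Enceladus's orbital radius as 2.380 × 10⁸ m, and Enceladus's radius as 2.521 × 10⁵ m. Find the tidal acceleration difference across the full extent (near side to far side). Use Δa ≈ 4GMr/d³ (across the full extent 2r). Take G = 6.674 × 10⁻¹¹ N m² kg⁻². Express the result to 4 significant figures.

2.837 × 10⁻³ m/s²

Δa = 4GMr/d³
   = 4 × (6.674 × 10⁻¹¹) × (5.683 × 10²⁶) × (2.521 × 10⁵) / (2.380 × 10⁸)³
   = 2.837 × 10⁻³ m/s²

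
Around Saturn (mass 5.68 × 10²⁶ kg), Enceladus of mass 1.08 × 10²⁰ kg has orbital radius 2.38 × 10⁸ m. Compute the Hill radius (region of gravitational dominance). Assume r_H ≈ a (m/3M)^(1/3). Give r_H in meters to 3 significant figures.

r_H ≈ a (m/3M)^(1/3)
    = (2.38 × 10⁸) × (1.08 × 10²⁰ / (3 × 5.68 × 10²⁶))^(1/3)
    = 9.49 × 10⁵ m

9.49 × 10⁵ m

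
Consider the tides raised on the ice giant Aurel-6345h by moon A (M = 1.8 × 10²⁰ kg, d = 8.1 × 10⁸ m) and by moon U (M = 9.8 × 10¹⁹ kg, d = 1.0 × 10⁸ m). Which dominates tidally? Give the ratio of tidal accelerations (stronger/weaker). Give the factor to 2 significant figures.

Tidal acceleration ∝ M/d³, so compare M/d³ for each.
Moon A: (1.8 × 10²⁰) / (8.1 × 10⁸)³ = 3.387 × 10⁻⁷
Moon U: (9.8 × 10¹⁹) / (1.0 × 10⁸)³ = 9.800 × 10⁻⁵
Ratio (larger/smaller) = 290

Moon U, by a factor of ≈ 290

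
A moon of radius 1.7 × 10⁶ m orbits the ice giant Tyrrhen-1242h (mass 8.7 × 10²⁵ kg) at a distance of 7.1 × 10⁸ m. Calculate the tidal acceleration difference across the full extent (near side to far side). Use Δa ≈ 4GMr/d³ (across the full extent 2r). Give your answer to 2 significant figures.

Δa = 4GMr/d³
   = 4 × (6.674 × 10⁻¹¹) × (8.7 × 10²⁵) × (1.7 × 10⁶) / (7.1 × 10⁸)³
   = 1.1 × 10⁻⁴ m/s²

1.1 × 10⁻⁴ m/s²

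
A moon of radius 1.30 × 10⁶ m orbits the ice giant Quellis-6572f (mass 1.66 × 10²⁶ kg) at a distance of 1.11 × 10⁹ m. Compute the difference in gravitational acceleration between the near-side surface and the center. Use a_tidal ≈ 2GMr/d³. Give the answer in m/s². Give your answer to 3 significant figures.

2.11 × 10⁻⁵ m/s²

Δa = 2GMr/d³
   = 2 × (6.674 × 10⁻¹¹) × (1.66 × 10²⁶) × (1.30 × 10⁶) / (1.11 × 10⁹)³
   = 2.11 × 10⁻⁵ m/s²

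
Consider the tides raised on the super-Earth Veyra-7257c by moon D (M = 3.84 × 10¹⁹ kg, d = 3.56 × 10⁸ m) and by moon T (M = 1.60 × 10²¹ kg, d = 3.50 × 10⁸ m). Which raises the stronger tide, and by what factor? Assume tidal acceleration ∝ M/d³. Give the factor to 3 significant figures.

Moon T, by a factor of ≈ 43.8

Tidal stretch scales as M/d³; compute that for each body.
Moon D: (3.84 × 10¹⁹) / (3.56 × 10⁸)³ = 8.511 × 10⁻⁷
Moon T: (1.60 × 10²¹) / (3.50 × 10⁸)³ = 3.732 × 10⁻⁵
Ratio (larger/smaller) = 43.8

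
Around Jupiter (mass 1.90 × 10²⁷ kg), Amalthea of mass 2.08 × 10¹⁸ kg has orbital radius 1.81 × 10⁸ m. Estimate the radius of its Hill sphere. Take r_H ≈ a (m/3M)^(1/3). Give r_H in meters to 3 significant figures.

1.29 × 10⁵ m

r_H ≈ a (m/3M)^(1/3)
    = (1.81 × 10⁸) × (2.08 × 10¹⁸ / (3 × 1.90 × 10²⁷))^(1/3)
    = 1.29 × 10⁵ m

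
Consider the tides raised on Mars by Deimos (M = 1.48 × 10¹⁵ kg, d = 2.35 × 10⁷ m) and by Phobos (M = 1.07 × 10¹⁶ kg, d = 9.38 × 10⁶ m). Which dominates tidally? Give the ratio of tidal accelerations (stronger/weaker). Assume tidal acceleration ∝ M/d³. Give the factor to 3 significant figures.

Compare M/d³ for the two perturbers:
Deimos: (1.48 × 10¹⁵) / (2.35 × 10⁷)³ = 1.140 × 10⁻⁷
Phobos: (1.07 × 10¹⁶) / (9.38 × 10⁶)³ = 1.297 × 10⁻⁵
Ratio (larger/smaller) = 114

Phobos, by a factor of ≈ 114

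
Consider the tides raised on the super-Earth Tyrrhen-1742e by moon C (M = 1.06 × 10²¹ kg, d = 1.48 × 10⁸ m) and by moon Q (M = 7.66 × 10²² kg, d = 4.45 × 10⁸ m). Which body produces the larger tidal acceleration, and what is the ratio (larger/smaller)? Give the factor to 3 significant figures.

Compare M/d³ for the two perturbers:
Moon C: (1.06 × 10²¹) / (1.48 × 10⁸)³ = 3.270 × 10⁻⁴
Moon Q: (7.66 × 10²²) / (4.45 × 10⁸)³ = 8.693 × 10⁻⁴
Ratio (larger/smaller) = 2.66

Moon Q, by a factor of ≈ 2.66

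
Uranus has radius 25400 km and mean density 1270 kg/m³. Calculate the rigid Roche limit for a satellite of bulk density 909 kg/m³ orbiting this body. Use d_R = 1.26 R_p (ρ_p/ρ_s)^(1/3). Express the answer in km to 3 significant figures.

35800 km

d_R = 1.26 × 25400 km × (1270/909)^(1/3)
    = 35800 km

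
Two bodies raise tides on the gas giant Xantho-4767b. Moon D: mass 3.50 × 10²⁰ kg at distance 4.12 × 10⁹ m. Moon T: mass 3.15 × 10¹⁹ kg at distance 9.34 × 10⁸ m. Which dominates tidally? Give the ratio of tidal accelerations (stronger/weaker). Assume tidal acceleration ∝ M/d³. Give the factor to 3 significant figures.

Tidal acceleration ∝ M/d³, so compare M/d³ for each.
Moon D: (3.50 × 10²⁰) / (4.12 × 10⁹)³ = 5.005 × 10⁻⁹
Moon T: (3.15 × 10¹⁹) / (9.34 × 10⁸)³ = 3.866 × 10⁻⁸
Ratio (larger/smaller) = 7.72

Moon T, by a factor of ≈ 7.72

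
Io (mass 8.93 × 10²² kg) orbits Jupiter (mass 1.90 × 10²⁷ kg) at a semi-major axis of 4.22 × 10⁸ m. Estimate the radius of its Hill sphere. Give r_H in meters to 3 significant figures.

r_H ≈ a (m/3M)^(1/3)
    = (4.22 × 10⁸) × (8.93 × 10²² / (3 × 1.90 × 10²⁷))^(1/3)
    = 1.06 × 10⁷ m

1.06 × 10⁷ m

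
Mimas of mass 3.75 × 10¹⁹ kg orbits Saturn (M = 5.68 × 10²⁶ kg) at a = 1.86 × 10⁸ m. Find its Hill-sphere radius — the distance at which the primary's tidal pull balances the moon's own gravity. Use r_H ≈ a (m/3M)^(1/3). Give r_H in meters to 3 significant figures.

5.21 × 10⁵ m

r_H ≈ a (m/3M)^(1/3)
    = (1.86 × 10⁸) × (3.75 × 10¹⁹ / (3 × 5.68 × 10²⁶))^(1/3)
    = 5.21 × 10⁵ m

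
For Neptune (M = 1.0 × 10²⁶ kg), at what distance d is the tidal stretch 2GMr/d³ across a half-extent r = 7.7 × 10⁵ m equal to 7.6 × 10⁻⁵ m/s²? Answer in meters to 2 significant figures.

2GMr/d³ = a_tidal  ⇒  d = (2GMr / a_tidal)^(1/3)
d = (2 × 6.674×10⁻¹¹ × (1.0 × 10²⁶) × (7.7 × 10⁵) / (7.6 × 10⁻⁵))^(1/3)
  = 5.1 × 10⁸ m

5.1 × 10⁸ m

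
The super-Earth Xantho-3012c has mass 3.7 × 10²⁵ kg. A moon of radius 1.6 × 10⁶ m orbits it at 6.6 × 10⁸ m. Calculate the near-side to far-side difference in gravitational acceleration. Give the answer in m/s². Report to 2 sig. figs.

5.5 × 10⁻⁵ m/s²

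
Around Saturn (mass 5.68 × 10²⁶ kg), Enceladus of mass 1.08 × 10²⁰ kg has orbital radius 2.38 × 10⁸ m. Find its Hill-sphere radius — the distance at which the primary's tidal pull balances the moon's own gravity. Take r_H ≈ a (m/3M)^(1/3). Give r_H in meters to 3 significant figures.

9.49 × 10⁵ m

r_H ≈ a (m/3M)^(1/3)
    = (2.38 × 10⁸) × (1.08 × 10²⁰ / (3 × 5.68 × 10²⁶))^(1/3)
    = 9.49 × 10⁵ m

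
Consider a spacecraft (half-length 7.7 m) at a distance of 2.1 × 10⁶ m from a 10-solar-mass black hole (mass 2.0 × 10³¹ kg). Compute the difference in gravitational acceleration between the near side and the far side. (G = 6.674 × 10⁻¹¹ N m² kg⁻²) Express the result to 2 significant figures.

4.4 × 10³ m/s²

Near-to-far spans 2r, so the tidal difference is twice the near-to-center value: 4GMr/d³.
Δg = 4GMr/d³
   = 4 × (6.674 × 10⁻¹¹) × (2.0 × 10³¹) × (7.7) / (2.1 × 10⁶)³
   = 4.4 × 10³ m/s²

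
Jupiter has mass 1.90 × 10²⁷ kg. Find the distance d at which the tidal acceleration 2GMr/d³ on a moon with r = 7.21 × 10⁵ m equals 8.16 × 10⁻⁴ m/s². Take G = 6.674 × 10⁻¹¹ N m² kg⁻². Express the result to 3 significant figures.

6.07 × 10⁸ m

2GMr/d³ = a_tidal  ⇒  d = (2GMr / a_tidal)^(1/3)
d = (2 × 6.674×10⁻¹¹ × (1.90 × 10²⁷) × (7.21 × 10⁵) / (8.16 × 10⁻⁴))^(1/3)
  = 6.07 × 10⁸ m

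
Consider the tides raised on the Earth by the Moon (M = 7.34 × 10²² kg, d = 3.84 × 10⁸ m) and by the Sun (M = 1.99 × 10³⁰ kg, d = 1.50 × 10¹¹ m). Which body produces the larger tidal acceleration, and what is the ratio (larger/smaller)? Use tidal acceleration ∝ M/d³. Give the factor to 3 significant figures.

The Moon, by a factor of ≈ 2.20

Compare M/d³ for the two perturbers:
The Moon: (7.34 × 10²²) / (3.84 × 10⁸)³ = 1.296 × 10⁻³
The Sun: (1.99 × 10³⁰) / (1.50 × 10¹¹)³ = 5.896 × 10⁻⁴
Ratio (larger/smaller) = 2.20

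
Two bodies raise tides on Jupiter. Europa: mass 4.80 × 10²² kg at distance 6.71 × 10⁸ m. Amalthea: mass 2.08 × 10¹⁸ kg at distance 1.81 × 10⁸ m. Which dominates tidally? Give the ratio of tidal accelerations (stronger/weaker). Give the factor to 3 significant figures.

Tidal stretch scales as M/d³; compute that for each body.
Europa: (4.80 × 10²²) / (6.71 × 10⁸)³ = 1.589 × 10⁻⁴
Amalthea: (2.08 × 10¹⁸) / (1.81 × 10⁸)³ = 3.508 × 10⁻⁷
Ratio (larger/smaller) = 453

Europa, by a factor of ≈ 453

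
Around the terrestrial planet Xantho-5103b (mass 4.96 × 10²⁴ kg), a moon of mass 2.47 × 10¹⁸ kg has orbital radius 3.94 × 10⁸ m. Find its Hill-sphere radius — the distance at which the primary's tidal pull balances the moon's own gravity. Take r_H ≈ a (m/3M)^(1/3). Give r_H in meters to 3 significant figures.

2.17 × 10⁶ m

r_H ≈ a (m/3M)^(1/3)
    = (3.94 × 10⁸) × (2.47 × 10¹⁸ / (3 × 4.96 × 10²⁴))^(1/3)
    = 2.17 × 10⁶ m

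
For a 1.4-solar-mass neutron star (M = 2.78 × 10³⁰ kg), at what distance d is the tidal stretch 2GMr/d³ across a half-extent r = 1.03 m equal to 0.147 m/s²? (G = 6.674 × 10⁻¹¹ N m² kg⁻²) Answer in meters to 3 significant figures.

1.38 × 10⁷ m

2GMr/d³ = a_tidal  ⇒  d = (2GMr / a_tidal)^(1/3)
d = (2 × 6.674×10⁻¹¹ × (2.78 × 10³⁰) × (1.03) / (0.147))^(1/3)
  = 1.38 × 10⁷ m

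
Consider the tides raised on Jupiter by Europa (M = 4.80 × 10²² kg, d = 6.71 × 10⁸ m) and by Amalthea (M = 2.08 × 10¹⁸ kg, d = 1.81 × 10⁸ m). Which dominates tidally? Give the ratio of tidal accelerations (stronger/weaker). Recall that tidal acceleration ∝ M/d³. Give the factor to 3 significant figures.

Tidal stretch scales as M/d³; compute that for each body.
Europa: (4.80 × 10²²) / (6.71 × 10⁸)³ = 1.589 × 10⁻⁴
Amalthea: (2.08 × 10¹⁸) / (1.81 × 10⁸)³ = 3.508 × 10⁻⁷
Ratio (larger/smaller) = 453

Europa, by a factor of ≈ 453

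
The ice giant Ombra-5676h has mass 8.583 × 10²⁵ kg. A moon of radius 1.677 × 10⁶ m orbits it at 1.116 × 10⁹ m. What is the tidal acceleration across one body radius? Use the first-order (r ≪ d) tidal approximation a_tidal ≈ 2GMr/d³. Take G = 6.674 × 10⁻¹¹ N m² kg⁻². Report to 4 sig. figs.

a_tidal = 2GMr/d³
        = 2 × (6.674 × 10⁻¹¹) × (8.583 × 10²⁵) × (1.677 × 10⁶) / (1.116 × 10⁹)³
        = 1.382 × 10⁻⁵ m/s²

1.382 × 10⁻⁵ m/s²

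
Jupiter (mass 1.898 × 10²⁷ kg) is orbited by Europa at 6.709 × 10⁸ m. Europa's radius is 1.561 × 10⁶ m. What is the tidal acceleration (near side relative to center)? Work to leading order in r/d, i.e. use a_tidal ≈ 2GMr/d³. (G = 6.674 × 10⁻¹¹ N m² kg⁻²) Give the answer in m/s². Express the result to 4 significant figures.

1.310 × 10⁻³ m/s²

Δa = 2GMr/d³
   = 2 × (6.674 × 10⁻¹¹) × (1.898 × 10²⁷) × (1.561 × 10⁶) / (6.709 × 10⁸)³
   = 1.310 × 10⁻³ m/s²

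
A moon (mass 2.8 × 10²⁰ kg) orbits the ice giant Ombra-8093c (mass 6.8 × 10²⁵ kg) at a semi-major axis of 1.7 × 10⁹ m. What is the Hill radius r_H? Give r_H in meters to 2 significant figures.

1.9 × 10⁷ m

r_H ≈ a (m/3M)^(1/3)
    = (1.7 × 10⁹) × (2.8 × 10²⁰ / (3 × 6.8 × 10²⁵))^(1/3)
    = 1.9 × 10⁷ m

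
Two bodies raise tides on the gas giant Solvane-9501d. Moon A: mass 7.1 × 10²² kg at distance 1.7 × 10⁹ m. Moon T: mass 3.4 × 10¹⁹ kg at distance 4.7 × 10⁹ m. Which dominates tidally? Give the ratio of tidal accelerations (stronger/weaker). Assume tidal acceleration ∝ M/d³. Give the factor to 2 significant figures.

Moon A, by a factor of ≈ 44000

The tide-raising term goes as M/d³ (the gradient of a 1/d² field).
Moon A: (7.1 × 10²²) / (1.7 × 10⁹)³ = 1.445 × 10⁻⁵
Moon T: (3.4 × 10¹⁹) / (4.7 × 10⁹)³ = 3.275 × 10⁻¹⁰
Ratio (larger/smaller) = 44000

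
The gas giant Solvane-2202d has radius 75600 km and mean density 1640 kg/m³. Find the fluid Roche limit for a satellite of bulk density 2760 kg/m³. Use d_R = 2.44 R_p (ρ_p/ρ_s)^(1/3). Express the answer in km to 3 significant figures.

d_R = 2.44 × 75600 km × (1640/2760)^(1/3)
    = 1.55 × 10⁵ km

1.55 × 10⁵ km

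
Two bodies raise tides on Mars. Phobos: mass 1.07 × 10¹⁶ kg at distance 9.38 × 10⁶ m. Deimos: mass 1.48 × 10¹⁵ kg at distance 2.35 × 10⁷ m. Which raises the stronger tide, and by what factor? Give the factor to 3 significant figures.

Phobos, by a factor of ≈ 114

Tidal stretch scales as M/d³; compute that for each body.
Phobos: (1.07 × 10¹⁶) / (9.38 × 10⁶)³ = 1.297 × 10⁻⁵
Deimos: (1.48 × 10¹⁵) / (2.35 × 10⁷)³ = 1.140 × 10⁻⁷
Ratio (larger/smaller) = 114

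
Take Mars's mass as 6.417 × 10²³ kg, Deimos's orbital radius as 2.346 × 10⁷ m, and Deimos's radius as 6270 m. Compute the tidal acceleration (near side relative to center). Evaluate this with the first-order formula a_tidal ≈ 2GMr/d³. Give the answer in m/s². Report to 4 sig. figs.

4.159 × 10⁻⁵ m/s²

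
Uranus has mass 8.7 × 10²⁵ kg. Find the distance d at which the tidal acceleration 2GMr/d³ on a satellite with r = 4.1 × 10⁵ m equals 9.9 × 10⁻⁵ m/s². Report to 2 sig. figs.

3.6 × 10⁸ m

2GMr/d³ = a_tidal  ⇒  d = (2GMr / a_tidal)^(1/3)
d = (2 × 6.674×10⁻¹¹ × (8.7 × 10²⁵) × (4.1 × 10⁵) / (9.9 × 10⁻⁵))^(1/3)
  = 3.6 × 10⁸ m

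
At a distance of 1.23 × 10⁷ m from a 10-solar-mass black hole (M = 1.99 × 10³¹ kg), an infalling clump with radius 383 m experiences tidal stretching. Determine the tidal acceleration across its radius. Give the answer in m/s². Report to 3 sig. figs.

5.47 × 10² m/s²

Δa = 2GMr/d³
   = 2 × (6.674 × 10⁻¹¹) × (1.99 × 10³¹) × (383) / (1.23 × 10⁷)³
   = 5.47 × 10² m/s²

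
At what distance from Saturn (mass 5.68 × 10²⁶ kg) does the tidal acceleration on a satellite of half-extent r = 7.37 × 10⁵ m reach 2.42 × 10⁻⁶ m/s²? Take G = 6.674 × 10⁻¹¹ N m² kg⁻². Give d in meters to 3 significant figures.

2GMr/d³ = a_tidal  ⇒  d = (2GMr / a_tidal)^(1/3)
d = (2 × 6.674×10⁻¹¹ × (5.68 × 10²⁶) × (7.37 × 10⁵) / (2.42 × 10⁻⁶))^(1/3)
  = 2.85 × 10⁹ m

2.85 × 10⁹ m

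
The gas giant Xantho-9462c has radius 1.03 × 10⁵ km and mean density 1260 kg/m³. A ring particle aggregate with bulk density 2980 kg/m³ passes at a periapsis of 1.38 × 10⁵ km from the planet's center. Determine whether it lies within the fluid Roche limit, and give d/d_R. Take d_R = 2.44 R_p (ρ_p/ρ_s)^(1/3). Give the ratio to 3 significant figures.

inside; d/d_R ≈ 0.732

d_R = 2.44 × (1.03 × 10⁵ km) × (1260/2980)^(1/3) = 1.886 × 10⁵ km
d/d_R = (1.38 × 10⁵) / (1.886 × 10⁵) = 0.732
Since d/d_R < 1, the body is inside the Roche limit.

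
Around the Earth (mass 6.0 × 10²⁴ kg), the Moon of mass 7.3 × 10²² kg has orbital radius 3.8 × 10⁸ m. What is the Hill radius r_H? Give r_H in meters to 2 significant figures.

6.1 × 10⁷ m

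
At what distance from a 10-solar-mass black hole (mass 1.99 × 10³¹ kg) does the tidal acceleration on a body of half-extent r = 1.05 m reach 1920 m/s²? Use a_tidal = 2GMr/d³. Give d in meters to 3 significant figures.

1.13 × 10⁶ m

2GMr/d³ = a_tidal  ⇒  d = (2GMr / a_tidal)^(1/3)
d = (2 × 6.674×10⁻¹¹ × (1.99 × 10³¹) × (1.05) / (1920))^(1/3)
  = 1.13 × 10⁶ m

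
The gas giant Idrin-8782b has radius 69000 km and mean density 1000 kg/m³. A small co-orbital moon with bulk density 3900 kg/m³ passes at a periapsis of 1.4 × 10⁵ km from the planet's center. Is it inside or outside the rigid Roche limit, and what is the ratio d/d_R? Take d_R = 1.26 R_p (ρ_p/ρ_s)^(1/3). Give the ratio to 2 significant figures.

d_R = 1.26 × (69000 km) × (1000/3900)^(1/3) = 55230 km
d/d_R = (1.4 × 10⁵) / (55230) = 2.5
Since d/d_R > 1, the body is outside the Roche limit.

outside; d/d_R ≈ 2.5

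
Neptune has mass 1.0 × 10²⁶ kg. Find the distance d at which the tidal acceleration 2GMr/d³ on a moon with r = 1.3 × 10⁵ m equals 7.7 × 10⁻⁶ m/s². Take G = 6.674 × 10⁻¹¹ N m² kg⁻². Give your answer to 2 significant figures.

6.1 × 10⁸ m

2GMr/d³ = a_tidal  ⇒  d = (2GMr / a_tidal)^(1/3)
d = (2 × 6.674×10⁻¹¹ × (1.0 × 10²⁶) × (1.3 × 10⁵) / (7.7 × 10⁻⁶))^(1/3)
  = 6.1 × 10⁸ m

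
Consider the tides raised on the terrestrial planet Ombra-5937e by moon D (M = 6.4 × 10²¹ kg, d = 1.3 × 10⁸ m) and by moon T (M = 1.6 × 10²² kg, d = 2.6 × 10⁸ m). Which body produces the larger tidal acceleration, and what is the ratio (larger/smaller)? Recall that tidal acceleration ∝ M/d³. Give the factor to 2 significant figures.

Moon D, by a factor of ≈ 3.2

The tide-raising term goes as M/d³ (the gradient of a 1/d² field).
Moon D: (6.4 × 10²¹) / (1.3 × 10⁸)³ = 2.913 × 10⁻³
Moon T: (1.6 × 10²²) / (2.6 × 10⁸)³ = 9.103 × 10⁻⁴
Ratio (larger/smaller) = 3.2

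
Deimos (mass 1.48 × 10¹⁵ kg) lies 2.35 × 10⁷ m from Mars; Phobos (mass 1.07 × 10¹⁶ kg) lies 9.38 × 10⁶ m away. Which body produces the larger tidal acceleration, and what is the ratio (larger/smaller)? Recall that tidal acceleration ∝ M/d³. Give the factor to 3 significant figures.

Phobos, by a factor of ≈ 114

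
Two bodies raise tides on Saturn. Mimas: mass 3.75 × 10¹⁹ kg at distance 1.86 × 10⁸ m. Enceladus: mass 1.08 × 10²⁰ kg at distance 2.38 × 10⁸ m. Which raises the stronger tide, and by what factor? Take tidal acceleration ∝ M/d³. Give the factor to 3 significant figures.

Tidal stretch scales as M/d³; compute that for each body.
Mimas: (3.75 × 10¹⁹) / (1.86 × 10⁸)³ = 5.828 × 10⁻⁶
Enceladus: (1.08 × 10²⁰) / (2.38 × 10⁸)³ = 8.011 × 10⁻⁶
Ratio (larger/smaller) = 1.37

Enceladus, by a factor of ≈ 1.37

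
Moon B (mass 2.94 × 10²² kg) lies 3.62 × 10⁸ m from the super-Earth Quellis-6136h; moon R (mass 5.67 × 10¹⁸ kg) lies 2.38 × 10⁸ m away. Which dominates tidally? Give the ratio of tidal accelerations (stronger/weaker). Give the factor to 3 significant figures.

Moon B, by a factor of ≈ 1470

The tide-raising term goes as M/d³ (the gradient of a 1/d² field).
Moon B: (2.94 × 10²²) / (3.62 × 10⁸)³ = 6.198 × 10⁻⁴
Moon R: (5.67 × 10¹⁸) / (2.38 × 10⁸)³ = 4.206 × 10⁻⁷
Ratio (larger/smaller) = 1470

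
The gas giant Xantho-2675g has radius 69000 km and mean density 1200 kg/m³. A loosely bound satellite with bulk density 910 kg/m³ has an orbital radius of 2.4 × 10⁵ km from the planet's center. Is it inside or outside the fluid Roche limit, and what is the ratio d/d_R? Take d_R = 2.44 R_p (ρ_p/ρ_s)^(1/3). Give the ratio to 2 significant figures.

d_R = 2.44 × (69000 km) × (1200/910)^(1/3) = 1.846 × 10⁵ km
d/d_R = (2.4 × 10⁵) / (1.846 × 10⁵) = 1.3
Since d/d_R > 1, the body is outside the Roche limit.

outside; d/d_R ≈ 1.3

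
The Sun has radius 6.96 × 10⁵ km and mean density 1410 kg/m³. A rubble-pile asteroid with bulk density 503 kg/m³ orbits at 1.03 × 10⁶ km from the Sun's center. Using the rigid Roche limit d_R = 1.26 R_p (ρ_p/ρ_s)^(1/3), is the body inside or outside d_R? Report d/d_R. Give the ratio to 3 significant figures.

d_R = 1.26 × (6.96 × 10⁵ km) × (1410/503)^(1/3) = 1.237 × 10⁶ km
d/d_R = (1.03 × 10⁶) / (1.237 × 10⁶) = 0.833
Since d/d_R < 1, the body is inside the Roche limit.

inside; d/d_R ≈ 0.833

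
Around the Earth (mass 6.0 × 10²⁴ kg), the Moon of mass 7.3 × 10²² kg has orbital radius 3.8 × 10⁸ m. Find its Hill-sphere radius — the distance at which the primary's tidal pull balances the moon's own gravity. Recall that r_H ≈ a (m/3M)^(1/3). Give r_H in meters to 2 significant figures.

r_H ≈ a (m/3M)^(1/3)
    = (3.8 × 10⁸) × (7.3 × 10²² / (3 × 6.0 × 10²⁴))^(1/3)
    = 6.1 × 10⁷ m

6.1 × 10⁷ m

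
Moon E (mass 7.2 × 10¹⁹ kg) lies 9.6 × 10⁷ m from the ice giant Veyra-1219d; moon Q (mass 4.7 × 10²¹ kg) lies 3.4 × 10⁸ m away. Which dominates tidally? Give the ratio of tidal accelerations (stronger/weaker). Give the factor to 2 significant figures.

Moon Q, by a factor of ≈ 1.5

The tide-raising term goes as M/d³ (the gradient of a 1/d² field).
Moon E: (7.2 × 10¹⁹) / (9.6 × 10⁷)³ = 8.138 × 10⁻⁵
Moon Q: (4.7 × 10²¹) / (3.4 × 10⁸)³ = 1.196 × 10⁻⁴
Ratio (larger/smaller) = 1.5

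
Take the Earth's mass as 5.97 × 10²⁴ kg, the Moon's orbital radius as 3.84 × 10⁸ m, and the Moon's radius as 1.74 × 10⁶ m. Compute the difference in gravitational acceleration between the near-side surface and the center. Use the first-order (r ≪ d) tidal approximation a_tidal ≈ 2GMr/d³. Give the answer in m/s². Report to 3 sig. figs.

2.45 × 10⁻⁵ m/s²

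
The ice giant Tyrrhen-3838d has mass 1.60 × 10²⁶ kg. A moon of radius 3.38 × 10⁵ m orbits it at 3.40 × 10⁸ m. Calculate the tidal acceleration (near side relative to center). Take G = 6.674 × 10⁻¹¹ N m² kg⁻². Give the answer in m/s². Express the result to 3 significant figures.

1.84 × 10⁻⁴ m/s²

Δa = 2GMr/d³
   = 2 × (6.674 × 10⁻¹¹) × (1.60 × 10²⁶) × (3.38 × 10⁵) / (3.40 × 10⁸)³
   = 1.84 × 10⁻⁴ m/s²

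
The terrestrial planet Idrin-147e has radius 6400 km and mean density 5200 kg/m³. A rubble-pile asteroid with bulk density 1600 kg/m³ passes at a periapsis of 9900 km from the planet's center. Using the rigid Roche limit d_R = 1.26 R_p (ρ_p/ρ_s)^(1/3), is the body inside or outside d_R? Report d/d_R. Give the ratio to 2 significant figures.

d_R = 1.26 × (6400 km) × (5200/1600)^(1/3) = 11940 km
d/d_R = (9900) / (11940) = 0.83
Since d/d_R < 1, the body is inside the Roche limit.

inside; d/d_R ≈ 0.83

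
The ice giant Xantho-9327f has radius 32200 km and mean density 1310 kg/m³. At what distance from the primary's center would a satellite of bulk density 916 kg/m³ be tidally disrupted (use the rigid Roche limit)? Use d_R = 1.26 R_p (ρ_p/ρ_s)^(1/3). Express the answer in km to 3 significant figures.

45700 km

d_R = 1.26 × 32200 km × (1310/916)^(1/3)
    = 45700 km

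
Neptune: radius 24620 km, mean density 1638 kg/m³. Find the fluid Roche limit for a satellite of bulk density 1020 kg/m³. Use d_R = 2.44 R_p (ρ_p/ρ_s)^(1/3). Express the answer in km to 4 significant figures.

70350 km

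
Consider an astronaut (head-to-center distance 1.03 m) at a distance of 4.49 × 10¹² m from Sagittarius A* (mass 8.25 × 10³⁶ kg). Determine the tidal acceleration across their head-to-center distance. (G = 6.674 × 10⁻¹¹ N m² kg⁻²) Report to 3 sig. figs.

1.25 × 10⁻¹¹ m/s²

Δa = 2GMr/d³
   = 2 × (6.674 × 10⁻¹¹) × (8.25 × 10³⁶) × (1.03) / (4.49 × 10¹²)³
   = 1.25 × 10⁻¹¹ m/s²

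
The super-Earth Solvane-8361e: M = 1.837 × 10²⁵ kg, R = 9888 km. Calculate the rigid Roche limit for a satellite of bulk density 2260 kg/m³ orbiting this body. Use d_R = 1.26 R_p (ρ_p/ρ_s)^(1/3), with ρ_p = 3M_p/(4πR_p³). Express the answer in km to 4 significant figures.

ρ_p = 3M_p/(4πR_p³) = 3 × (1.837 × 10²⁵) / (4π × (9.888 × 10⁶ m)³) = 4536 kg/m³
d_R = 1.26 × 9888 km × (4536/2260)^(1/3)
    = 15720 km

15720 km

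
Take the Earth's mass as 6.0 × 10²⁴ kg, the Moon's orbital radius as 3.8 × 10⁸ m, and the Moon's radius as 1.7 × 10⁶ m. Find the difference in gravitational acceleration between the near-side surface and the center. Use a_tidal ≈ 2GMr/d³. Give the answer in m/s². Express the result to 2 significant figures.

2.5 × 10⁻⁵ m/s²

Δa = 2GMr/d³
   = 2 × (6.674 × 10⁻¹¹) × (6.0 × 10²⁴) × (1.7 × 10⁶) / (3.8 × 10⁸)³
   = 2.5 × 10⁻⁵ m/s²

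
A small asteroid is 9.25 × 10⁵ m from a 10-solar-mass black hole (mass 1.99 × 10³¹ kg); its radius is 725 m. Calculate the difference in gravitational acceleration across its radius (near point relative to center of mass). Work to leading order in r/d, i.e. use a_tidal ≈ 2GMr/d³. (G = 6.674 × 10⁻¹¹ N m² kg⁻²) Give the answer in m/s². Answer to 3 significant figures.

2.43 × 10⁶ m/s²

Δg = 2GMr/d³
   = 2 × (6.674 × 10⁻¹¹) × (1.99 × 10³¹) × (725) / (9.25 × 10⁵)³
   = 2.43 × 10⁶ m/s²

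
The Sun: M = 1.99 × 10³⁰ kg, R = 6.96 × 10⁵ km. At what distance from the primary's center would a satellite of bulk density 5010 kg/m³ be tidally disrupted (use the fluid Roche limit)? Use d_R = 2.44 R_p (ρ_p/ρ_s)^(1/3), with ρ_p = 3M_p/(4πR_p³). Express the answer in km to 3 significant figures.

1.11 × 10⁶ km

ρ_p = 3M_p/(4πR_p³) = 3 × (1.99 × 10³⁰) / (4π × (6.96 × 10⁸ m)³) = 1410 kg/m³
d_R = 2.44 × 6.96 × 10⁵ km × (1410/5010)^(1/3)
    = 1.11 × 10⁶ km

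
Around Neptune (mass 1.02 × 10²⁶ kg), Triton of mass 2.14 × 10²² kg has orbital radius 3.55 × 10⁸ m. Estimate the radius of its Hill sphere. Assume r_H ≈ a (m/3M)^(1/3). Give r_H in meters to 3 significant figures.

r_H ≈ a (m/3M)^(1/3)
    = (3.55 × 10⁸) × (2.14 × 10²² / (3 × 1.02 × 10²⁶))^(1/3)
    = 1.46 × 10⁷ m

1.46 × 10⁷ m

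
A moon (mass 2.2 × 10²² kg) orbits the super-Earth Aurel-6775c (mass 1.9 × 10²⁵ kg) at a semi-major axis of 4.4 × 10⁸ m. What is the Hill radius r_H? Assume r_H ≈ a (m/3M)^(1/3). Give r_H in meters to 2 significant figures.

3.2 × 10⁷ m

r_H ≈ a (m/3M)^(1/3)
    = (4.4 × 10⁸) × (2.2 × 10²² / (3 × 1.9 × 10²⁵))^(1/3)
    = 3.2 × 10⁷ m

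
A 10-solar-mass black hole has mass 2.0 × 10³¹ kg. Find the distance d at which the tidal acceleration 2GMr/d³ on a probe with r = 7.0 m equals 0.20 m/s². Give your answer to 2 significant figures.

4.5 × 10⁷ m

2GMr/d³ = a_tidal  ⇒  d = (2GMr / a_tidal)^(1/3)
d = (2 × 6.674×10⁻¹¹ × (2.0 × 10³¹) × (7.0) / (0.20))^(1/3)
  = 4.5 × 10⁷ m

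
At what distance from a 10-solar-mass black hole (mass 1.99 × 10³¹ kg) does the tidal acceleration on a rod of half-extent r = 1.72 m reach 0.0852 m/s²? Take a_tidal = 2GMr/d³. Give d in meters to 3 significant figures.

3.77 × 10⁷ m

2GMr/d³ = a_tidal  ⇒  d = (2GMr / a_tidal)^(1/3)
d = (2 × 6.674×10⁻¹¹ × (1.99 × 10³¹) × (1.72) / (0.0852))^(1/3)
  = 3.77 × 10⁷ m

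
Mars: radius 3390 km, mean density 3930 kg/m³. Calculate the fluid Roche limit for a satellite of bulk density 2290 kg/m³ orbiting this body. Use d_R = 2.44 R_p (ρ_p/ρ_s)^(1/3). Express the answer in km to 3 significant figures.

9900 km

d_R = 2.44 × 3390 km × (3930/2290)^(1/3)
    = 9900 km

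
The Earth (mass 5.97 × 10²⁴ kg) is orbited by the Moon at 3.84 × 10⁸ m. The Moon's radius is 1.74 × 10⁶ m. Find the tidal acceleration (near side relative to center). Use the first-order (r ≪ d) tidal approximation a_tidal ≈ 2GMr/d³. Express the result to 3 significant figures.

Since r ≪ d, expand the inverse-square field across one radius to get the leading 2GMr/d³ term.
a_tidal = 2GMr/d³
        = 2 × (6.674 × 10⁻¹¹) × (5.97 × 10²⁴) × (1.74 × 10⁶) / (3.84 × 10⁸)³
        = 2.45 × 10⁻⁵ m/s²

2.45 × 10⁻⁵ m/s²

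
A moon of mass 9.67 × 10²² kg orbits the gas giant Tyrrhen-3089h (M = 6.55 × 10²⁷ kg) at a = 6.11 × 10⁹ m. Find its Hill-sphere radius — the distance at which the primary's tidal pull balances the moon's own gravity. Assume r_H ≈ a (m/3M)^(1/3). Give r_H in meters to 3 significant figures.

r_H ≈ a (m/3M)^(1/3)
    = (6.11 × 10⁹) × (9.67 × 10²² / (3 × 6.55 × 10²⁷))^(1/3)
    = 1.04 × 10⁸ m

1.04 × 10⁸ m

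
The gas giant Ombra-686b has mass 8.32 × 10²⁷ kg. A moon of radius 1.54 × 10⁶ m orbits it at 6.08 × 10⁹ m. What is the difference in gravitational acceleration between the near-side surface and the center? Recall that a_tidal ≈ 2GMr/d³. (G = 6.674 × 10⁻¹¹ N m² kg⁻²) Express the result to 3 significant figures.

7.61 × 10⁻⁶ m/s²

Since r ≪ d, expand the inverse-square field across one radius to get the leading 2GMr/d³ term.
Δa = 2GMr/d³
   = 2 × (6.674 × 10⁻¹¹) × (8.32 × 10²⁷) × (1.54 × 10⁶) / (6.08 × 10⁹)³
   = 7.61 × 10⁻⁶ m/s²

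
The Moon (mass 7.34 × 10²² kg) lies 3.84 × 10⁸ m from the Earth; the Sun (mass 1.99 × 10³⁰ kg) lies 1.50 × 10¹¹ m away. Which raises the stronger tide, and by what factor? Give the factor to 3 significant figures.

The Moon, by a factor of ≈ 2.20

Tidal acceleration ∝ M/d³, so compare M/d³ for each.
The Moon: (7.34 × 10²²) / (3.84 × 10⁸)³ = 1.296 × 10⁻³
The Sun: (1.99 × 10³⁰) / (1.50 × 10¹¹)³ = 5.896 × 10⁻⁴
Ratio (larger/smaller) = 2.20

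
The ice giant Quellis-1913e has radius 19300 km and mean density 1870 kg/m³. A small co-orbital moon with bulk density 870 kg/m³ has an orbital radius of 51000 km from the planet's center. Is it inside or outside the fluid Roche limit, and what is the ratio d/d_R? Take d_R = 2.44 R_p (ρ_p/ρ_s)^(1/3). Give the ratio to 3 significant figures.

inside; d/d_R ≈ 0.839

d_R = 2.44 × (19300 km) × (1870/870)^(1/3) = 60770 km
d/d_R = (51000) / (60770) = 0.839
Since d/d_R < 1, the body is inside the Roche limit.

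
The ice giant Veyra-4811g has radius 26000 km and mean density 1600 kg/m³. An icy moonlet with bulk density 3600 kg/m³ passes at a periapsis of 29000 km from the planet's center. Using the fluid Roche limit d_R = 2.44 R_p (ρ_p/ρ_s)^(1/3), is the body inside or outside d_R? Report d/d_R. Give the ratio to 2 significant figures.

d_R = 2.44 × (26000 km) × (1600/3600)^(1/3) = 48410 km
d/d_R = (29000) / (48410) = 0.60
Since d/d_R < 1, the body is inside the Roche limit.

inside; d/d_R ≈ 0.60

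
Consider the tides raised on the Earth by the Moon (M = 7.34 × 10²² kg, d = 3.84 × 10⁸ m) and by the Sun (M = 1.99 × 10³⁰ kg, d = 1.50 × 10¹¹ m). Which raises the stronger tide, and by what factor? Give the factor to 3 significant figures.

Tidal acceleration ∝ M/d³, so compare M/d³ for each.
The Moon: (7.34 × 10²²) / (3.84 × 10⁸)³ = 1.296 × 10⁻³
The Sun: (1.99 × 10³⁰) / (1.50 × 10¹¹)³ = 5.896 × 10⁻⁴
Ratio (larger/smaller) = 2.20

The Moon, by a factor of ≈ 2.20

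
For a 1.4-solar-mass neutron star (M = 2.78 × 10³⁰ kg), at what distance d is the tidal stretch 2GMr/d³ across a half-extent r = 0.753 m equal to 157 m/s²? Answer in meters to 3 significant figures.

2GMr/d³ = a_tidal  ⇒  d = (2GMr / a_tidal)^(1/3)
d = (2 × 6.674×10⁻¹¹ × (2.78 × 10³⁰) × (0.753) / (157))^(1/3)
  = 1.21 × 10⁶ m

1.21 × 10⁶ m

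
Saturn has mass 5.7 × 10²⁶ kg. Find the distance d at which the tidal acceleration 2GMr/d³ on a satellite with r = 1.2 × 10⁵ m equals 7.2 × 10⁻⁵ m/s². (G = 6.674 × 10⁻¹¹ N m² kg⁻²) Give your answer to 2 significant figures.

5.0 × 10⁸ m

2GMr/d³ = a_tidal  ⇒  d = (2GMr / a_tidal)^(1/3)
d = (2 × 6.674×10⁻¹¹ × (5.7 × 10²⁶) × (1.2 × 10⁵) / (7.2 × 10⁻⁵))^(1/3)
  = 5.0 × 10⁸ m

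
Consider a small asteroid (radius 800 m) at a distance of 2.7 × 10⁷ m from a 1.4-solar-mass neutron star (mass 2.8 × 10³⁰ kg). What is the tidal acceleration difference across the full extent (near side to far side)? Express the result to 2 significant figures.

Differencing GM/(d−r)² and GM/(d+r)² to first order in r/d gives 4GMr/d³.
Δa = 4GMr/d³
   = 4 × (6.674 × 10⁻¹¹) × (2.8 × 10³⁰) × (800) / (2.7 × 10⁷)³
   = 3.0 × 10¹ m/s²

3.0 × 10¹ m/s²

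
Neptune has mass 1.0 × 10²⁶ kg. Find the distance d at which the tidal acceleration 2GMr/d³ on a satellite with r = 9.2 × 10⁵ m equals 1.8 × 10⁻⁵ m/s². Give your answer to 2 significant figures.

8.8 × 10⁸ m

2GMr/d³ = a_tidal  ⇒  d = (2GMr / a_tidal)^(1/3)
d = (2 × 6.674×10⁻¹¹ × (1.0 × 10²⁶) × (9.2 × 10⁵) / (1.8 × 10⁻⁵))^(1/3)
  = 8.8 × 10⁸ m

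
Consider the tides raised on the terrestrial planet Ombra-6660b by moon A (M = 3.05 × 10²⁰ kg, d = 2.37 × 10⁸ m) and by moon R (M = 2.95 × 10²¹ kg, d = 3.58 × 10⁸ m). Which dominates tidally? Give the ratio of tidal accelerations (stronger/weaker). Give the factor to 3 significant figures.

Moon R, by a factor of ≈ 2.81

Tidal stretch scales as M/d³; compute that for each body.
Moon A: (3.05 × 10²⁰) / (2.37 × 10⁸)³ = 2.291 × 10⁻⁵
Moon R: (2.95 × 10²¹) / (3.58 × 10⁸)³ = 6.429 × 10⁻⁵
Ratio (larger/smaller) = 2.81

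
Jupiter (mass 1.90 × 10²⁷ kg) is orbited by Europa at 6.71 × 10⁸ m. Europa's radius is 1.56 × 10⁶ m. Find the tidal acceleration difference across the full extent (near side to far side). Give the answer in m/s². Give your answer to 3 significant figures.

2.62 × 10⁻³ m/s²

a_tidal = 4GMr/d³
        = 4 × (6.674 × 10⁻¹¹) × (1.90 × 10²⁷) × (1.56 × 10⁶) / (6.71 × 10⁸)³
        = 2.62 × 10⁻³ m/s²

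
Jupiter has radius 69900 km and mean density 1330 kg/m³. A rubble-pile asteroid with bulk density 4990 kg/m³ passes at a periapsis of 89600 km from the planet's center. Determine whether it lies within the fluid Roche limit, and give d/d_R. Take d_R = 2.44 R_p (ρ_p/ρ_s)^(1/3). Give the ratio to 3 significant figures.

d_R = 2.44 × (69900 km) × (1330/4990)^(1/3) = 1.098 × 10⁵ km
d/d_R = (89600) / (1.098 × 10⁵) = 0.816
Since d/d_R < 1, the body is inside the Roche limit.

inside; d/d_R ≈ 0.816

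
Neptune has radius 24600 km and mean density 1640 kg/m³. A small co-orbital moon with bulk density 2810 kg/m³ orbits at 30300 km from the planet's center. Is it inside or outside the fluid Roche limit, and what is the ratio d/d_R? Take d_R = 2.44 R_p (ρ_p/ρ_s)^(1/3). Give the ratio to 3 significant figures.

inside; d/d_R ≈ 0.604

d_R = 2.44 × (24600 km) × (1640/2810)^(1/3) = 50160 km
d/d_R = (30300) / (50160) = 0.604
Since d/d_R < 1, the body is inside the Roche limit.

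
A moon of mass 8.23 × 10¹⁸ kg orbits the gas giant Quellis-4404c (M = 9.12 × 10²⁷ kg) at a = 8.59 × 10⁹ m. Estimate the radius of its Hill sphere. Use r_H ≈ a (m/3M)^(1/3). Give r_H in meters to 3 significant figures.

r_H ≈ a (m/3M)^(1/3)
    = (8.59 × 10⁹) × (8.23 × 10¹⁸ / (3 × 9.12 × 10²⁷))^(1/3)
    = 5.76 × 10⁶ m

5.76 × 10⁶ m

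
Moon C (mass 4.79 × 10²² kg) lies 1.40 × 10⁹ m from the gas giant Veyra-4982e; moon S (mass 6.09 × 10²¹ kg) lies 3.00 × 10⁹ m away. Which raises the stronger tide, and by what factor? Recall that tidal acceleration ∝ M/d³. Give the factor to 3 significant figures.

Compare M/d³ for the two perturbers:
Moon C: (4.79 × 10²²) / (1.40 × 10⁹)³ = 1.746 × 10⁻⁵
Moon S: (6.09 × 10²¹) / (3.00 × 10⁹)³ = 2.256 × 10⁻⁷
Ratio (larger/smaller) = 77.4

Moon C, by a factor of ≈ 77.4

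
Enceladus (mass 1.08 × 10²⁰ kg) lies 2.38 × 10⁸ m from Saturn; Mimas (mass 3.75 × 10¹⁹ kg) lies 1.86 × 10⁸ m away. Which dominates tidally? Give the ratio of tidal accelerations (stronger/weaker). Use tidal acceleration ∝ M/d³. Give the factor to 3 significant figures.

Compare M/d³ for the two perturbers:
Enceladus: (1.08 × 10²⁰) / (2.38 × 10⁸)³ = 8.011 × 10⁻⁶
Mimas: (3.75 × 10¹⁹) / (1.86 × 10⁸)³ = 5.828 × 10⁻⁶
Ratio (larger/smaller) = 1.37

Enceladus, by a factor of ≈ 1.37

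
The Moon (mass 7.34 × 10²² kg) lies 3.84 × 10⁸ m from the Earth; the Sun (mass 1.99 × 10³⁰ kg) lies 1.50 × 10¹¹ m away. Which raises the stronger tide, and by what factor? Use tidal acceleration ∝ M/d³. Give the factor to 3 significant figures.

The Moon, by a factor of ≈ 2.20

Compare M/d³ for the two perturbers:
The Moon: (7.34 × 10²²) / (3.84 × 10⁸)³ = 1.296 × 10⁻³
The Sun: (1.99 × 10³⁰) / (1.50 × 10¹¹)³ = 5.896 × 10⁻⁴
Ratio (larger/smaller) = 2.20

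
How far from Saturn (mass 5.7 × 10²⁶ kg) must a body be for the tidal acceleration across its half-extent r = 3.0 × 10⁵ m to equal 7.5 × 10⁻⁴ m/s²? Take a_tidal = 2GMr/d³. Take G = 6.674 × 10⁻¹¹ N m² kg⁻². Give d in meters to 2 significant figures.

2GMr/d³ = a_tidal  ⇒  d = (2GMr / a_tidal)^(1/3)
d = (2 × 6.674×10⁻¹¹ × (5.7 × 10²⁶) × (3.0 × 10⁵) / (7.5 × 10⁻⁴))^(1/3)
  = 3.1 × 10⁸ m

3.1 × 10⁸ m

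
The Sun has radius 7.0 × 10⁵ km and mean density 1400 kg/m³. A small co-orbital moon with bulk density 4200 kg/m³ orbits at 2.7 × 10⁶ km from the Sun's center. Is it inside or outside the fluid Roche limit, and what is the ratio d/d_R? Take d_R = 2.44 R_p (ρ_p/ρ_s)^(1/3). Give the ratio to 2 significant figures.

outside; d/d_R ≈ 2.3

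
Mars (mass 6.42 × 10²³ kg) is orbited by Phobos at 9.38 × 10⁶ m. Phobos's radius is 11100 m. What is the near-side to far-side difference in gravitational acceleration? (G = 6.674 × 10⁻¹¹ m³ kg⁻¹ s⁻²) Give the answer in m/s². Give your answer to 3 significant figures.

Δa = 4GMr/d³
   = 4 × (6.674 × 10⁻¹¹) × (6.42 × 10²³) × (11100) / (9.38 × 10⁶)³
   = 2.31 × 10⁻³ m/s²

2.31 × 10⁻³ m/s²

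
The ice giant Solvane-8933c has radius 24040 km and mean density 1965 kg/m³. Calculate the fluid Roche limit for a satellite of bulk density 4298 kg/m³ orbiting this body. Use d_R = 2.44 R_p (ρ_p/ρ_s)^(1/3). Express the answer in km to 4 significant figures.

d_R = 2.44 × 24040 km × (1965/4298)^(1/3)
    = 45190 km

45190 km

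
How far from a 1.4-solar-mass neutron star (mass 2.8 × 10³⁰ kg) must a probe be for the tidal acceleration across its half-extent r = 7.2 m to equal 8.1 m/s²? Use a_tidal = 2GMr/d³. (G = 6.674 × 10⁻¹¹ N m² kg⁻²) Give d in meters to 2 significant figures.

2GMr/d³ = a_tidal  ⇒  d = (2GMr / a_tidal)^(1/3)
d = (2 × 6.674×10⁻¹¹ × (2.8 × 10³⁰) × (7.2) / (8.1))^(1/3)
  = 6.9 × 10⁶ m

6.9 × 10⁶ m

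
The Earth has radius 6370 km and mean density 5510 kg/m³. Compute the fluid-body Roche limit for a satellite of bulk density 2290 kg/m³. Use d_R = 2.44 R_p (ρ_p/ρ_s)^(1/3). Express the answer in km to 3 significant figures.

20800 km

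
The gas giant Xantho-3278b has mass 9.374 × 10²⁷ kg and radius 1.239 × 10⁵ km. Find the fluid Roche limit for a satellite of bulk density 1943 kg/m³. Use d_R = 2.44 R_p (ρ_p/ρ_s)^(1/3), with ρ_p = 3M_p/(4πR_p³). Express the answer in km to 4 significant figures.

ρ_p = 3M_p/(4πR_p³) = 3 × (9.374 × 10²⁷) / (4π × (1.239 × 10⁸ m)³) = 1177 kg/m³
d_R = 2.44 × 1.239 × 10⁵ km × (1177/1943)^(1/3)
    = 2.558 × 10⁵ km

2.558 × 10⁵ km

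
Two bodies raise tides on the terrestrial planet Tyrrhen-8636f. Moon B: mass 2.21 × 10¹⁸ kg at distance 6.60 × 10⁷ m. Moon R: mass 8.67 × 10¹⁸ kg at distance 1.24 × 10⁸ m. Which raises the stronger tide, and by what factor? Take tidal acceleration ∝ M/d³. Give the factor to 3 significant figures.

Tidal stretch scales as M/d³; compute that for each body.
Moon B: (2.21 × 10¹⁸) / (6.60 × 10⁷)³ = 7.687 × 10⁻⁶
Moon R: (8.67 × 10¹⁸) / (1.24 × 10⁸)³ = 4.547 × 10⁻⁶
Ratio (larger/smaller) = 1.69

Moon B, by a factor of ≈ 1.69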